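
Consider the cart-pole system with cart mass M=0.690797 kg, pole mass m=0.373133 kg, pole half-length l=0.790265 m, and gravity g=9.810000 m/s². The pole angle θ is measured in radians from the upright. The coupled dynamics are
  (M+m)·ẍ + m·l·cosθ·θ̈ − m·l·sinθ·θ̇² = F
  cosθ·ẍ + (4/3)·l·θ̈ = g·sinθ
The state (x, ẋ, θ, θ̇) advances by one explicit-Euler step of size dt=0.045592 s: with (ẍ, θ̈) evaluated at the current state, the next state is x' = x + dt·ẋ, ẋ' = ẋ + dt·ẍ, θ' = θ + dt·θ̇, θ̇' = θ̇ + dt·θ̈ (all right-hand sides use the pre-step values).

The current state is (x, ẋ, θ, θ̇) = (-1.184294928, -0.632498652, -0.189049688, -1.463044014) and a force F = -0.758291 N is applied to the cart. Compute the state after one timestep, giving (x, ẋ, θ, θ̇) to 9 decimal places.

(-1.213131807, -0.653755623, -0.255752791, -1.522998172)

sinθ=-0.187925599, cosθ=0.982183267
temp = (F + m·l·θ̇²·sinθ)/(M+m) = (-0.758291 + -0.118614323)/1.063930 = -0.824213363
θ̈ = (g·sinθ − cosθ·temp)/(l·(4/3 − m·cos²θ/(M+m))) = -1.315014867
ẍ = temp − m·l·θ̈·cosθ/(M+m) = -0.466243433
Euler: x'=-1.184294928+0.045592·-0.632498652=-1.213131807, ẋ'=-0.632498652+0.045592·-0.466243433=-0.653755623
       θ'=-0.189049688+0.045592·-1.463044014=-0.255752791, θ̇'=-1.463044014+0.045592·-1.315014867=-1.522998172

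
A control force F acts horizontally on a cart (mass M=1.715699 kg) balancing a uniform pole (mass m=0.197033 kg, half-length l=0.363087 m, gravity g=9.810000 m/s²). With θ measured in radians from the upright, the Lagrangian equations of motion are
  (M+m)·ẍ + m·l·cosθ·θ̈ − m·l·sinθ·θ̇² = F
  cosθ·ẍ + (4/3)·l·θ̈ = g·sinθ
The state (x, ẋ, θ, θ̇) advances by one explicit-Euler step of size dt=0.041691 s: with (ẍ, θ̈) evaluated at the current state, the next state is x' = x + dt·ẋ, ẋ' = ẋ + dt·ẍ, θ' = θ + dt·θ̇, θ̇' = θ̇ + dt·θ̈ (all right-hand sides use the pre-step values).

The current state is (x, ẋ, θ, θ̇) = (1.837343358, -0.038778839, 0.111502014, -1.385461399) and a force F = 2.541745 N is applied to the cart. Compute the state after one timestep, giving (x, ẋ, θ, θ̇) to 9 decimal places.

(1.835726629, 0.017776743, 0.053740743, -1.407554758)

sinθ=0.111271112, cosθ=0.993790088
temp = (F + m·l·θ̇²·sinθ)/(M+m) = (2.541745 + 0.015279916)/1.912732 = 1.336844323
θ̈ = (g·sinθ − cosθ·temp)/(l·(4/3 − m·cos²θ/(M+m))) = -0.529931130
ẍ = temp − m·l·θ̈·cosθ/(M+m) = 1.356541756
Euler: x'=1.837343358+0.041691·-0.038778839=1.835726629, ẋ'=-0.038778839+0.041691·1.356541756=0.017776743
       θ'=0.111502014+0.041691·-1.385461399=0.053740743, θ̇'=-1.385461399+0.041691·-0.529931130=-1.407554758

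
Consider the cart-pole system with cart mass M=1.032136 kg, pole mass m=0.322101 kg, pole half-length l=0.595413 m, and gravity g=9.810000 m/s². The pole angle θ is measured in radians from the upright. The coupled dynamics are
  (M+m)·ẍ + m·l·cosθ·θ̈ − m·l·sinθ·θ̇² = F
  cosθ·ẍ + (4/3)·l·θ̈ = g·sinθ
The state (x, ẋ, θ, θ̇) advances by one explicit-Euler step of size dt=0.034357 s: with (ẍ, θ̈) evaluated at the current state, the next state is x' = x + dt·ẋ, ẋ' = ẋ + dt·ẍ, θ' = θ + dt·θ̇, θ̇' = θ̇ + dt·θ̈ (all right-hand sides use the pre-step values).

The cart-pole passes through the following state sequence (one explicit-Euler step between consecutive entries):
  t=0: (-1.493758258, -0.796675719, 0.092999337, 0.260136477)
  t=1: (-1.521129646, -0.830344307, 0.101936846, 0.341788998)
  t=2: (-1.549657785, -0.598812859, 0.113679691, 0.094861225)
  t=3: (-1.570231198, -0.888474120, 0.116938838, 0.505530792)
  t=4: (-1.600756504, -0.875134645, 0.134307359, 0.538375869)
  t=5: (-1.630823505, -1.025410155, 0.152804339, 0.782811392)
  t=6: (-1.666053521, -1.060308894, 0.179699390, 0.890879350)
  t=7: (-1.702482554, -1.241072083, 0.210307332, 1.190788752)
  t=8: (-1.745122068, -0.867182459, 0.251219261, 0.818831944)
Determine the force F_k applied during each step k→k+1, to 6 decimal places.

step 0→1:
  ẍ = (ẋ'−ẋ)/dt = (-0.830344307−-0.796675719)/0.034357 = -0.979963
  θ̈ = (θ̇'−θ̇)/dt = (0.341788998−0.260136477)/0.034357 = 2.376591
  sinθ=0.092865, cosθ=0.995679
  F = (M+m)·ẍ + m·l·cosθ·θ̈ − m·l·sinθ·θ̇² = -1.327102 + 0.453820 − 0.001205 = -0.874487
step 1→2:
  ẍ = (ẋ'−ẋ)/dt = (-0.598812859−-0.830344307)/0.034357 = 6.738989
  θ̈ = (θ̇'−θ̇)/dt = (0.094861225−0.341788998)/0.034357 = -7.187117
  sinθ=0.101760, cosθ=0.994809
  F = (M+m)·ẍ + m·l·cosθ·θ̈ − m·l·sinθ·θ̇² = 9.126188 + -1.371213 − 0.002280 = 7.752696
step 2→3:
  ẍ = (ẋ'−ẋ)/dt = (-0.888474120−-0.598812859)/0.034357 = -8.430924
  θ̈ = (θ̇'−θ̇)/dt = (0.505530792−0.094861225)/0.034357 = 11.953010
  sinθ=0.113435, cosθ=0.993545
  F = (M+m)·ẍ + m·l·cosθ·θ̈ − m·l·sinθ·θ̇² = -11.417469 + 2.277589 − 0.000196 = -9.140076
step 3→4:
  ẍ = (ẋ'−ẋ)/dt = (-0.875134645−-0.888474120)/0.034357 = 0.388261
  θ̈ = (θ̇'−θ̇)/dt = (0.538375869−0.505530792)/0.034357 = 0.955994
  sinθ=0.116673, cosθ=0.993170
  F = (M+m)·ẍ + m·l·cosθ·θ̈ − m·l·sinθ·θ̇² = 0.525797 + 0.182091 − 0.005718 = 0.702170
step 4→5:
  ẍ = (ẋ'−ẋ)/dt = (-1.025410155−-0.875134645)/0.034357 = -4.373942
  θ̈ = (θ̇'−θ̇)/dt = (0.782811392−0.538375869)/0.034357 = 7.114577
  sinθ=0.133904, cosθ=0.990994
  F = (M+m)·ẍ + m·l·cosθ·θ̈ − m·l·sinθ·θ̇² = -5.923353 + 1.352168 − 0.007443 = -4.578629
step 5→6:
  ẍ = (ẋ'−ẋ)/dt = (-1.060308894−-1.025410155)/0.034357 = -1.015768
  θ̈ = (θ̇'−θ̇)/dt = (0.890879350−0.782811392)/0.034357 = 3.145442
  sinθ=0.152210, cosθ=0.988348
  F = (M+m)·ẍ + m·l·cosθ·θ̈ − m·l·sinθ·θ̇² = -1.375591 + 0.596214 − 0.017888 = -0.797265
step 6→7:
  ẍ = (ẋ'−ẋ)/dt = (-1.241072083−-1.060308894)/0.034357 = -5.261321
  θ̈ = (θ̇'−θ̇)/dt = (1.190788752−0.890879350)/0.034357 = 8.729208
  sinθ=0.178734, cosθ=0.983897
  F = (M+m)·ẍ + m·l·cosθ·θ̈ − m·l·sinθ·θ̇² = -7.125075 + 1.647157 − 0.027205 = -5.505123
step 7→8:
  ẍ = (ẋ'−ẋ)/dt = (-0.867182459−-1.241072083)/0.034357 = 10.882488
  θ̈ = (θ̇'−θ̇)/dt = (0.818831944−1.190788752)/0.034357 = -10.826231
  sinθ=0.208760, cosθ=0.977967
  F = (M+m)·ẍ + m·l·cosθ·θ̈ − m·l·sinθ·θ̇² = 14.737467 + -2.030541 − 0.056771 = 12.650155

F_0 = -0.874487 N
F_1 = 7.752696 N
F_2 = -9.140076 N
F_3 = 0.702170 N
F_4 = -4.578629 N
F_5 = -0.797265 N
F_6 = -5.505123 N
F_7 = 12.650155 N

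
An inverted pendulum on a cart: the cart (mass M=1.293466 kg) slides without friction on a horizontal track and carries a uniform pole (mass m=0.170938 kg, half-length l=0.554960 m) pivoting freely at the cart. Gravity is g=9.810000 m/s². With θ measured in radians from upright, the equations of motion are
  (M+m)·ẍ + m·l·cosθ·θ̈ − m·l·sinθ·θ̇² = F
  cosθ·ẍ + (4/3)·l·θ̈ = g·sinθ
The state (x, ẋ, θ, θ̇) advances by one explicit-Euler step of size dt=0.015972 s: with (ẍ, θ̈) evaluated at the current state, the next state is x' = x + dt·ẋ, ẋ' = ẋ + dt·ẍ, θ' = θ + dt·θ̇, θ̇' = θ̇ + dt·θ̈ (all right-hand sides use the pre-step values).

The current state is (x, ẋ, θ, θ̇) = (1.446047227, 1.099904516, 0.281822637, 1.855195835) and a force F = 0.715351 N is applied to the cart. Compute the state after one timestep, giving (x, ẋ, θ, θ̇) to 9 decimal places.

sinθ=0.278106844, cosθ=0.960550146
temp = (F + m·l·θ̇²·sinθ)/(M+m) = (0.715351 + 0.090801181)/1.464404 = 0.550498483
θ̈ = (g·sinθ − cosθ·temp)/(l·(4/3 − m·cos²θ/(M+m))) = 3.233637914
ẍ = temp − m·l·θ̈·cosθ/(M+m) = 0.349287898
Euler: x'=1.446047227+0.015972·1.099904516=1.463614902, ẋ'=1.099904516+0.015972·0.349287898=1.105483342
       θ'=0.281822637+0.015972·1.855195835=0.311453825, θ̇'=1.855195835+0.015972·3.233637914=1.906843500

(1.463614902, 1.105483342, 0.311453825, 1.906843500)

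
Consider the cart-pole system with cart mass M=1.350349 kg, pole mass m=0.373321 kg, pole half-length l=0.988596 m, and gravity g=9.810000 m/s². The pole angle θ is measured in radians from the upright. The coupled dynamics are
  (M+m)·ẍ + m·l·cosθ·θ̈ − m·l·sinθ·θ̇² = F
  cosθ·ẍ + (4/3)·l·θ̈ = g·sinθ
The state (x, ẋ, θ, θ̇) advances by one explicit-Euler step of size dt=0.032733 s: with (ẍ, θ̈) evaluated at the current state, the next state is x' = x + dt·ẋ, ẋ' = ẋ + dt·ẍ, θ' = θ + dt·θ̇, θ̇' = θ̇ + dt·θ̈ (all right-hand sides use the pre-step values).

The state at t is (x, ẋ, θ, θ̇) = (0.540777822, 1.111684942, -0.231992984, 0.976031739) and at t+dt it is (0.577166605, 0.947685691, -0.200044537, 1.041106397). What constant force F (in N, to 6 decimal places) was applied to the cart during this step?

F = -7.841057 N

ẍ = (ẋ'−ẋ)/dt = (0.947685691−1.111684942)/0.032733 = -5.010211
θ̈ = (θ̇'−θ̇)/dt = (1.041106397−0.976031739)/0.032733 = 1.988044
sinθ=-0.229918, cosθ=0.973210
F = (M+m)·ẍ + m·l·cosθ·θ̈ − m·l·sinθ·θ̇² = -8.635951 + 0.714059 − -0.080835 = -7.841057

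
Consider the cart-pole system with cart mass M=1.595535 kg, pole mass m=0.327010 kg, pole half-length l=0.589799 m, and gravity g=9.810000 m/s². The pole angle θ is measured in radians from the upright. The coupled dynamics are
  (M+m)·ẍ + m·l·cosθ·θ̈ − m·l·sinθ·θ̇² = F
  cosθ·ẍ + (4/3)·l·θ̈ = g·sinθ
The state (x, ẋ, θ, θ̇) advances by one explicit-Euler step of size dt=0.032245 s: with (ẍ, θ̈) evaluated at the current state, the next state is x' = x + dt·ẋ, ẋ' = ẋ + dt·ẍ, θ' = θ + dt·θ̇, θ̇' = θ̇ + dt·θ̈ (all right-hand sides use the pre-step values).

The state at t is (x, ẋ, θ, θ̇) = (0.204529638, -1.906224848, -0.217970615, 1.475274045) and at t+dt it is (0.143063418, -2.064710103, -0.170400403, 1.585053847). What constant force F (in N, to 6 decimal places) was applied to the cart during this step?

ẍ = (ẋ'−ẋ)/dt = (-2.064710103−-1.906224848)/0.032245 = -4.915033
θ̈ = (θ̇'−θ̇)/dt = (1.585053847−1.475274045)/0.032245 = 3.404553
sinθ=-0.216249, cosθ=0.976338
F = (M+m)·ẍ + m·l·cosθ·θ̈ − m·l·sinθ·θ̇² = -9.449373 + 0.641100 − -0.090775 = -8.717499

F = -8.717499 N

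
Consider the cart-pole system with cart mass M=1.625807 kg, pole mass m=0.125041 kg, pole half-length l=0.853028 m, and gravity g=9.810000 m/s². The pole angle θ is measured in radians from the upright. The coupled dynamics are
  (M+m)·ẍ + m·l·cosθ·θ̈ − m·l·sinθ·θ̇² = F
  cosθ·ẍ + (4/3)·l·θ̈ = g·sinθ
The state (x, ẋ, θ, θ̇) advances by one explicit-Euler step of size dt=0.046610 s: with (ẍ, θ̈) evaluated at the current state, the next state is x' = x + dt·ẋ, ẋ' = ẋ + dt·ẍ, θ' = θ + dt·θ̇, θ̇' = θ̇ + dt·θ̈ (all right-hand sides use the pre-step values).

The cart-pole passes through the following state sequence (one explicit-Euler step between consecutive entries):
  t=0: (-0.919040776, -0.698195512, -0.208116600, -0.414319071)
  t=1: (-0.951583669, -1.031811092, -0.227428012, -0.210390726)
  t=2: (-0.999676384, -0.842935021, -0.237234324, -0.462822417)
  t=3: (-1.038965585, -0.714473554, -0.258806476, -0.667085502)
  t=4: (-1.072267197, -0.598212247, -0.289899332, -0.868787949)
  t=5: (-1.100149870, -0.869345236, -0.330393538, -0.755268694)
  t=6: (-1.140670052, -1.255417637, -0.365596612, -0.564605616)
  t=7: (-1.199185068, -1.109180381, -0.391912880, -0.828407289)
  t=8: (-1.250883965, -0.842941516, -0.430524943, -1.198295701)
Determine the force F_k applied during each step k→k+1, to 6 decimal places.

step 0→1:
  ẍ = (ẋ'−ẋ)/dt = (-1.031811092−-0.698195512)/0.046610 = -7.157597
  θ̈ = (θ̇'−θ̇)/dt = (-0.210390726−-0.414319071)/0.046610 = 4.375206
  sinθ=-0.206618, cosθ=0.978422
  F = (M+m)·ẍ + m·l·cosθ·θ̈ − m·l·sinθ·θ̇² = -12.531864 + 0.456605 − -0.003783 = -12.071476
step 1→2:
  ẍ = (ẋ'−ẋ)/dt = (-0.842935021−-1.031811092)/0.046610 = 4.052265
  θ̈ = (θ̇'−θ̇)/dt = (-0.462822417−-0.210390726)/0.046610 = -5.415827
  sinθ=-0.225473, cosθ=0.974250
  F = (M+m)·ẍ + m·l·cosθ·θ̈ − m·l·sinθ·θ̇² = 7.094900 + -0.562796 − -0.001065 = 6.533169
step 2→3:
  ẍ = (ẋ'−ẋ)/dt = (-0.714473554−-0.842935021)/0.046610 = 2.756092
  θ̈ = (θ̇'−θ̇)/dt = (-0.667085502−-0.462822417)/0.046610 = -4.382388
  sinθ=-0.235015, cosθ=0.971992
  F = (M+m)·ẍ + m·l·cosθ·θ̈ − m·l·sinθ·θ̇² = 4.825499 + -0.454348 − -0.005370 = 4.376520
step 3→4:
  ẍ = (ẋ'−ẋ)/dt = (-0.598212247−-0.714473554)/0.046610 = 2.494343
  θ̈ = (θ̇'−θ̇)/dt = (-0.868787949−-0.667085502)/0.046610 = -4.327450
  sinθ=-0.255927, cosθ=0.966696
  F = (M+m)·ẍ + m·l·cosθ·θ̈ − m·l·sinθ·θ̇² = 4.367215 + -0.446208 − -0.012148 = 3.933154
step 4→5:
  ẍ = (ẋ'−ẋ)/dt = (-0.869345236−-0.598212247)/0.046610 = -5.817056
  θ̈ = (θ̇'−θ̇)/dt = (-0.755268694−-0.868787949)/0.046610 = 2.435513
  sinθ=-0.285856, cosθ=0.958273
  F = (M+m)·ẍ + m·l·cosθ·θ̈ − m·l·sinθ·θ̇² = -10.184781 + 0.248940 − -0.023014 = -9.912827
step 5→6:
  ẍ = (ẋ'−ẋ)/dt = (-1.255417637−-0.869345236)/0.046610 = -8.283038
  θ̈ = (θ̇'−θ̇)/dt = (-0.564605616−-0.755268694)/0.046610 = 4.090605
  sinθ=-0.324415, cosθ=0.945915
  F = (M+m)·ẍ + m·l·cosθ·θ̈ − m·l·sinθ·θ̇² = -14.502340 + 0.412720 − -0.019739 = -14.069882
step 6→7:
  ẍ = (ẋ'−ẋ)/dt = (-1.109180381−-1.255417637)/0.046610 = 3.137465
  θ̈ = (θ̇'−θ̇)/dt = (-0.828407289−-0.564605616)/0.046610 = -5.659766
  sinθ=-0.357507, cosθ=0.933911
  F = (M+m)·ẍ + m·l·cosθ·θ̈ − m·l·sinθ·θ̇² = 5.493225 + -0.563793 − -0.012156 = 4.941588
step 7→8:
  ẍ = (ẋ'−ẋ)/dt = (-0.842941516−-1.109180381)/0.046610 = 5.712055
  θ̈ = (θ̇'−θ̇)/dt = (-1.198295701−-0.828407289)/0.046610 = -7.935817
  sinθ=-0.381957, cosθ=0.924180
  F = (M+m)·ẍ + m·l·cosθ·θ̈ − m·l·sinθ·θ̇² = 10.000939 + -0.782283 − -0.027959 = 9.246615

F_0 = -12.071476 N
F_1 = 6.533169 N
F_2 = 4.376520 N
F_3 = 3.933154 N
F_4 = -9.912827 N
F_5 = -14.069882 N
F_6 = 4.941588 N
F_7 = 9.246615 N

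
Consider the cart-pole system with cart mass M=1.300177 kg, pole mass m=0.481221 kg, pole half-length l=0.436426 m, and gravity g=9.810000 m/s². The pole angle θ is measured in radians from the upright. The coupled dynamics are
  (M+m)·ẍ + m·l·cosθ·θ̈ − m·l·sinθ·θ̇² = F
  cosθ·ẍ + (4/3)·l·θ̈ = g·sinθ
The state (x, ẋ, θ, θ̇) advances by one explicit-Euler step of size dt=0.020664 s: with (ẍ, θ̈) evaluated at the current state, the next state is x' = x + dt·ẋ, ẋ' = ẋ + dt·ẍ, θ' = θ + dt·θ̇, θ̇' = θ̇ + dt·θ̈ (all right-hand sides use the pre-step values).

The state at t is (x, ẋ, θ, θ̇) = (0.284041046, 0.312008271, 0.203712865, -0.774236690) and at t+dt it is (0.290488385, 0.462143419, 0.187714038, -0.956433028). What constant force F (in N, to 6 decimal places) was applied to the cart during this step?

F = 11.103900 N

ẍ = (ẋ'−ẋ)/dt = (0.462143419−0.312008271)/0.020664 = 7.265541
θ̈ = (θ̇'−θ̇)/dt = (-0.956433028−-0.774236690)/0.020664 = -8.817090
sinθ=0.202307, cosθ=0.979322
F = (M+m)·ẍ + m·l·cosθ·θ̈ − m·l·sinθ·θ̇² = 12.942821 + -1.813452 − 0.025469 = 11.103900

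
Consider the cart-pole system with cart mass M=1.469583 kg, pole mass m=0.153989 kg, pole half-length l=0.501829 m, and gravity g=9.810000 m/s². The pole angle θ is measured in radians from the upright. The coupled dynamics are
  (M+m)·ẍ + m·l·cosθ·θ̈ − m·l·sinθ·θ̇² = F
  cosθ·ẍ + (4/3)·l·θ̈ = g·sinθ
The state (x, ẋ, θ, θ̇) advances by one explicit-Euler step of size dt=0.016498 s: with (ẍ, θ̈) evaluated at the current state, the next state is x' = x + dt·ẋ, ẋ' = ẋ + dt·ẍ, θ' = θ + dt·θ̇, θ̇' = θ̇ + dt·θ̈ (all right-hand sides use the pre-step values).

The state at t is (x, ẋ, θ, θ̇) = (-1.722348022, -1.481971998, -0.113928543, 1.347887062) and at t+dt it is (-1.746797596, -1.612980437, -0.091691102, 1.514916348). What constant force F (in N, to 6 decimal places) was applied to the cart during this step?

F = -12.099322 N

ẍ = (ẋ'−ẋ)/dt = (-1.612980437−-1.481971998)/0.016498 = -7.940868
θ̈ = (θ̇'−θ̇)/dt = (1.514916348−1.347887062)/0.016498 = 10.124214
sinθ=-0.113682, cosθ=0.993517
F = (M+m)·ẍ + m·l·cosθ·θ̈ − m·l·sinθ·θ̇² = -12.892571 + 0.777288 − -0.015960 = -12.099322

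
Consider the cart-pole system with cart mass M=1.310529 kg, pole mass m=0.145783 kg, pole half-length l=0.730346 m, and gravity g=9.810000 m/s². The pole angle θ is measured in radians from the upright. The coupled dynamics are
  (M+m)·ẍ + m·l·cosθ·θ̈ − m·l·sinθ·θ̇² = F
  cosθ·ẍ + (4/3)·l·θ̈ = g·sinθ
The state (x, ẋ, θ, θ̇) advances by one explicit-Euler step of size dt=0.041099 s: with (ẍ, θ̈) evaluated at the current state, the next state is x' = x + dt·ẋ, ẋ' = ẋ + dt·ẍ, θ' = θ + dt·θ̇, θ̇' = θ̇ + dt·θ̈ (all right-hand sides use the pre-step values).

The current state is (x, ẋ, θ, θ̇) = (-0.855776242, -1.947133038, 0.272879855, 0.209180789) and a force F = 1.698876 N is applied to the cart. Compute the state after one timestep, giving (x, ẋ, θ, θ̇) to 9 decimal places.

(-0.935801463, -1.904006571, 0.281476976, 0.278116220)

sinθ=0.269505847, cosθ=0.962998753
temp = (F + m·l·θ̇²·sinθ)/(M+m) = (1.698876 + 0.001255588)/1.456312 = 1.167422632
θ̈ = (g·sinθ − cosθ·temp)/(l·(4/3 − m·cos²θ/(M+m))) = 1.677301896
ẍ = temp − m·l·θ̈·cosθ/(M+m) = 1.049331286
Euler: x'=-0.855776242+0.041099·-1.947133038=-0.935801463, ẋ'=-1.947133038+0.041099·1.049331286=-1.904006571
       θ'=0.272879855+0.041099·0.209180789=0.281476976, θ̇'=0.209180789+0.041099·1.677301896=0.278116220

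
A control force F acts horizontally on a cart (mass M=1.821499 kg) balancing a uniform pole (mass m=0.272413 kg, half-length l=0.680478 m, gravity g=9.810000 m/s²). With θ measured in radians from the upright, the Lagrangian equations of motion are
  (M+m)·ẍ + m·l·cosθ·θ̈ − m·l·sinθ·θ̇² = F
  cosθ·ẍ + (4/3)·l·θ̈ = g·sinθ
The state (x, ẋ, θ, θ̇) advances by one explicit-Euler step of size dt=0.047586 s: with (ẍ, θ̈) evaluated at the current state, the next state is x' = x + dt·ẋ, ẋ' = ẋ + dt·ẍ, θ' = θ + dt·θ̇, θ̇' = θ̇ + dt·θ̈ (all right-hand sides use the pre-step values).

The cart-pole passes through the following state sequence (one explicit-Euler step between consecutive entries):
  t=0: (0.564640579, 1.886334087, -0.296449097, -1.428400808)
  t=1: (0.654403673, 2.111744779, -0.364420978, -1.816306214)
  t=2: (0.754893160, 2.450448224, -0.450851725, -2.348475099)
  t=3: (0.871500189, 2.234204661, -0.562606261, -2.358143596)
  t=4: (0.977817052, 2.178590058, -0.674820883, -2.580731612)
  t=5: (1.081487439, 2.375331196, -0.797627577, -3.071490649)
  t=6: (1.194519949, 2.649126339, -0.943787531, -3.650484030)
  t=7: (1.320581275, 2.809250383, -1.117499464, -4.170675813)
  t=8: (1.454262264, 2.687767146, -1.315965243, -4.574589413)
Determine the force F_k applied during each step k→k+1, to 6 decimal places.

step 0→1:
  ẍ = (ẋ'−ẋ)/dt = (2.111744779−1.886334087)/0.047586 = 4.736912
  θ̈ = (θ̇'−θ̇)/dt = (-1.816306214−-1.428400808)/0.047586 = -8.151671
  sinθ=-0.292126, cosθ=0.956380
  F = (M+m)·ẍ + m·l·cosθ·θ̈ − m·l·sinθ·θ̇² = 9.918677 + -1.445170 − -0.110487 = 8.583994
step 1→2:
  ẍ = (ẋ'−ẋ)/dt = (2.450448224−2.111744779)/0.047586 = 7.117712
  θ̈ = (θ̇'−θ̇)/dt = (-2.348475099−-1.816306214)/0.047586 = -11.183308
  sinθ=-0.356408, cosθ=0.934330
  F = (M+m)·ẍ + m·l·cosθ·θ̈ − m·l·sinθ·θ̇² = 14.903863 + -1.936924 − -0.217956 = 13.184894
step 2→3:
  ẍ = (ẋ'−ẋ)/dt = (2.234204661−2.450448224)/0.047586 = -4.544269
  θ̈ = (θ̇'−θ̇)/dt = (-2.358143596−-2.348475099)/0.047586 = -0.203179
  sinθ=-0.435732, cosθ=0.900076
  F = (M+m)·ẍ + m·l·cosθ·θ̈ − m·l·sinθ·θ̇² = -9.515298 + -0.033900 − -0.445486 = -9.103713
step 3→4:
  ẍ = (ẋ'−ẋ)/dt = (2.178590058−2.234204661)/0.047586 = -1.168718
  θ̈ = (θ̇'−θ̇)/dt = (-2.580731612−-2.358143596)/0.047586 = -4.677595
  sinθ=-0.533393, cosθ=0.845868
  F = (M+m)·ẍ + m·l·cosθ·θ̈ − m·l·sinθ·θ̇² = -2.447192 + -0.733444 − -0.549831 = -2.630805
step 4→5:
  ẍ = (ẋ'−ẋ)/dt = (2.375331196−2.178590058)/0.047586 = 4.134433
  θ̈ = (θ̇'−θ̇)/dt = (-3.071490649−-2.580731612)/0.047586 = -10.313097
  sinθ=-0.624757, cosθ=0.780819
  F = (M+m)·ẍ + m·l·cosθ·θ̈ − m·l·sinθ·θ̇² = 8.657139 + -1.492730 − -0.771328 = 7.935737
step 5→6:
  ẍ = (ẋ'−ẋ)/dt = (2.649126339−2.375331196)/0.047586 = 5.753691
  θ̈ = (θ̇'−θ̇)/dt = (-3.650484030−-3.071490649)/0.047586 = -12.167305
  sinθ=-0.715701, cosθ=0.698407
  F = (M+m)·ẍ + m·l·cosθ·θ̈ − m·l·sinθ·θ̇² = 12.047723 + -1.575233 − -1.251619 = 11.724109
step 6→7:
  ẍ = (ẋ'−ẋ)/dt = (2.809250383−2.649126339)/0.047586 = 3.364940
  θ̈ = (θ̇'−θ̇)/dt = (-4.170675813−-3.650484030)/0.047586 = -10.931614
  sinθ=-0.809786, cosθ=0.586725
  F = (M+m)·ẍ + m·l·cosθ·θ̈ − m·l·sinθ·θ̇² = 7.045889 + -1.188943 − -2.000383 = 7.857329
step 7→8:
  ẍ = (ẋ'−ẋ)/dt = (2.687767146−2.809250383)/0.047586 = -2.552920
  θ̈ = (θ̇'−θ̇)/dt = (-4.574589413−-4.170675813)/0.047586 = -8.488076
  sinθ=-0.899008, cosθ=0.437932
  F = (M+m)·ẍ + m·l·cosθ·θ̈ − m·l·sinθ·θ̇² = -5.345589 + -0.689061 − -2.898801 = -3.135849

F_0 = 8.583994 N
F_1 = 13.184894 N
F_2 = -9.103713 N
F_3 = -2.630805 N
F_4 = 7.935737 N
F_5 = 11.724109 N
F_6 = 7.857329 N
F_7 = -3.135849 N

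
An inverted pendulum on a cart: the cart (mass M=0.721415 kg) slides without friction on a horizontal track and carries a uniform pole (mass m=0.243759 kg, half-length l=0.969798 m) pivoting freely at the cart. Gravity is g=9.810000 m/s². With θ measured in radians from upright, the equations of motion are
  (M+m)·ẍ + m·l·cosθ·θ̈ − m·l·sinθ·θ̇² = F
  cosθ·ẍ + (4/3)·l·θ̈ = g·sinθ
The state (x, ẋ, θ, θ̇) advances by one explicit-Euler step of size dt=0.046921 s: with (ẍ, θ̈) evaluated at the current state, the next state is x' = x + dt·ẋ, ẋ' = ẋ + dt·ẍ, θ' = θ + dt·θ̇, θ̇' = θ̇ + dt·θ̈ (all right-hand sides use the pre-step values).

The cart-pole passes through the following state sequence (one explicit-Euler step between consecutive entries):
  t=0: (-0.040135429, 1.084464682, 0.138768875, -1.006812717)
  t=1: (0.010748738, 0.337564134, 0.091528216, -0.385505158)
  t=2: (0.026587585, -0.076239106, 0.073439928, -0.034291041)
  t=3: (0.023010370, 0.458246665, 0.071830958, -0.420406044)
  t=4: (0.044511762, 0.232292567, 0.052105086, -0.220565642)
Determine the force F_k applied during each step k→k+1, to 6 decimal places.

step 0→1:
  ẍ = (ẋ'−ẋ)/dt = (0.337564134−1.084464682)/0.046921 = -15.918257
  θ̈ = (θ̇'−θ̇)/dt = (-0.385505158−-1.006812717)/0.046921 = 13.241567
  sinθ=0.138324, cosθ=0.990387
  F = (M+m)·ẍ + m·l·cosθ·θ̈ − m·l·sinθ·θ̇² = -15.363888 + 3.100175 − 0.033146 = -12.296859
step 1→2:
  ẍ = (ẋ'−ẋ)/dt = (-0.076239106−0.337564134)/0.046921 = -8.819148
  θ̈ = (θ̇'−θ̇)/dt = (-0.034291041−-0.385505158)/0.046921 = 7.485222
  sinθ=0.091400, cosθ=0.995814
  F = (M+m)·ẍ + m·l·cosθ·θ̈ − m·l·sinθ·θ̇² = -8.512012 + 1.762077 − 0.003211 = -6.753146
step 2→3:
  ẍ = (ẋ'−ẋ)/dt = (0.458246665−-0.076239106)/0.046921 = 11.391185
  θ̈ = (θ̇'−θ̇)/dt = (-0.420406044−-0.034291041)/0.046921 = -8.229045
  sinθ=0.073374, cosθ=0.997305
  F = (M+m)·ẍ + m·l·cosθ·θ̈ − m·l·sinθ·θ̇² = 10.994475 + -1.940078 − 0.000020 = 9.054377
step 3→4:
  ẍ = (ẋ'−ẋ)/dt = (0.232292567−0.458246665)/0.046921 = -4.815628
  θ̈ = (θ̇'−θ̇)/dt = (-0.220565642−-0.420406044)/0.046921 = 4.259082
  sinθ=0.071769, cosθ=0.997421
  F = (M+m)·ẍ + m·l·cosθ·θ̈ − m·l·sinθ·θ̇² = -4.647919 + 1.004238 − 0.002999 = -3.646680

F_0 = -12.296859 N
F_1 = -6.753146 N
F_2 = 9.054377 N
F_3 = -3.646680 N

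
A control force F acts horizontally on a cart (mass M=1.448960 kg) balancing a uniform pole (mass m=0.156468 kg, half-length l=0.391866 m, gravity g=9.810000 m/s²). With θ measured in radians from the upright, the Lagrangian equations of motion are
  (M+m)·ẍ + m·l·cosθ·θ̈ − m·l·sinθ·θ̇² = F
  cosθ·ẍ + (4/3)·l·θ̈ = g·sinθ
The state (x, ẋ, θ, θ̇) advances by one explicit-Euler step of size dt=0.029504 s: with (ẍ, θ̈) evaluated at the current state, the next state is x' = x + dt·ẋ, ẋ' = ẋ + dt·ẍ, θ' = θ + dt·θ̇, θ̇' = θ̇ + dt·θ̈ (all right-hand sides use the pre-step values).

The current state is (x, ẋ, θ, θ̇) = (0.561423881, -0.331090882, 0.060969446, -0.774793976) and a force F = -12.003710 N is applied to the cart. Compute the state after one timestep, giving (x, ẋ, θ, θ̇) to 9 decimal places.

(0.551655376, -0.570361274, 0.038109925, -0.283947244)

sinθ=0.060931680, cosθ=0.998141939
temp = (F + m·l·θ̇²·sinθ)/(M+m) = (-12.003710 + 0.002242739)/1.605428 = -7.475556214
θ̈ = (g·sinθ − cosθ·temp)/(l·(4/3 − m·cos²θ/(M+m))) = 16.636616450
ẍ = temp − m·l·θ̈·cosθ/(M+m) = -8.109761109
Euler: x'=0.561423881+0.029504·-0.331090882=0.551655376, ẋ'=-0.331090882+0.029504·-8.109761109=-0.570361274
       θ'=0.060969446+0.029504·-0.774793976=0.038109925, θ̇'=-0.774793976+0.029504·16.636616450=-0.283947244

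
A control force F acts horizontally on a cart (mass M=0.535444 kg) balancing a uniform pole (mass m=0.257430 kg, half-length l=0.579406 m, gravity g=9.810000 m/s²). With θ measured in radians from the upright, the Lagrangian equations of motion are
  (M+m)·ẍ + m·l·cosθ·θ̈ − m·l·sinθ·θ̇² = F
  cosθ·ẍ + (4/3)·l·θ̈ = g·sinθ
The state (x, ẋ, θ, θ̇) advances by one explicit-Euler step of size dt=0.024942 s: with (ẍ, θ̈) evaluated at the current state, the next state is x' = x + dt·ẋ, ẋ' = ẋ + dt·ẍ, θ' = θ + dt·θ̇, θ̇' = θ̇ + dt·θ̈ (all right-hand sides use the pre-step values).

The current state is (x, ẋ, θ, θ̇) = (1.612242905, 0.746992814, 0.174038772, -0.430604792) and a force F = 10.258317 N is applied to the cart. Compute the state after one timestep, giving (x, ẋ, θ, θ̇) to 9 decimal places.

sinθ=0.173161511, cosθ=0.984893442
temp = (F + m·l·θ̇²·sinθ)/(M+m) = (10.258317 + 0.004789070)/0.792874 = 12.944182897
θ̈ = (g·sinθ − cosθ·temp)/(l·(4/3 − m·cos²θ/(M+m))) = -18.726757946
ẍ = temp − m·l·θ̈·cosθ/(M+m) = 16.413865997
Euler: x'=1.612242905+0.024942·0.746992814=1.630874400, ẋ'=0.746992814+0.024942·16.413865997=1.156387460
       θ'=0.174038772+0.024942·-0.430604792=0.163298627, θ̇'=-0.430604792+0.024942·-18.726757946=-0.897687589

(1.630874400, 1.156387460, 0.163298627, -0.897687589)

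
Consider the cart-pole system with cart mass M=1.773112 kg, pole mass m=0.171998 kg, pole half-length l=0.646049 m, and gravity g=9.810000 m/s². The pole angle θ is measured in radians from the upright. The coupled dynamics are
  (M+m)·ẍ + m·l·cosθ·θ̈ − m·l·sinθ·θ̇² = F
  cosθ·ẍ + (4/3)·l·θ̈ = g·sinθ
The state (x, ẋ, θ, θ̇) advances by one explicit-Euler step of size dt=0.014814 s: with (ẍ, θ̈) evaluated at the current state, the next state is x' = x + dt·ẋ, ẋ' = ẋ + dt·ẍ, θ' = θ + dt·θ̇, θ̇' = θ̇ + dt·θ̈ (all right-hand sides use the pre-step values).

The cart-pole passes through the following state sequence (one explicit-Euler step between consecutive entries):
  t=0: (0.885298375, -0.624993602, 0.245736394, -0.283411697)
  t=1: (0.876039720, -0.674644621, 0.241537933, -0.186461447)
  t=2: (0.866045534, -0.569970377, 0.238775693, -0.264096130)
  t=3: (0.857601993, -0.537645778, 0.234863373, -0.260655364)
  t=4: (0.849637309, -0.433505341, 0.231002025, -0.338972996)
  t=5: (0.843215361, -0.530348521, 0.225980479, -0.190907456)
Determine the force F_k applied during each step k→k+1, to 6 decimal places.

F_0 = -5.816084 N
F_1 = 13.177599 N
F_2 = 4.267533 N
F_3 = 13.100777 N
F_4 = -11.637509 N

step 0→1:
  ẍ = (ẋ'−ẋ)/dt = (-0.674644621−-0.624993602)/0.014814 = -3.351628
  θ̈ = (θ̇'−θ̇)/dt = (-0.186461447−-0.283411697)/0.014814 = 6.544502
  sinθ=0.243271, cosθ=0.969958
  F = (M+m)·ẍ + m·l·cosθ·θ̈ − m·l·sinθ·θ̇² = -6.519285 + 0.705373 − 0.002171 = -5.816084
step 1→2:
  ẍ = (ẋ'−ẋ)/dt = (-0.569970377−-0.674644621)/0.014814 = 7.065900
  θ̈ = (θ̇'−θ̇)/dt = (-0.264096130−-0.186461447)/0.014814 = -5.240629
  sinθ=0.239196, cosθ=0.970971
  F = (M+m)·ẍ + m·l·cosθ·θ̈ − m·l·sinθ·θ̇² = 13.743953 + -0.565430 − 0.000924 = 13.177599
step 2→3:
  ẍ = (ẋ'−ẋ)/dt = (-0.537645778−-0.569970377)/0.014814 = 2.182030
  θ̈ = (θ̇'−θ̇)/dt = (-0.260655364−-0.264096130)/0.014814 = 0.232265
  sinθ=0.236513, cosθ=0.971628
  F = (M+m)·ẍ + m·l·cosθ·θ̈ − m·l·sinθ·θ̇² = 4.244289 + 0.025077 − 0.001833 = 4.267533
step 3→4:
  ẍ = (ẋ'−ẋ)/dt = (-0.433505341−-0.537645778)/0.014814 = 7.029866
  θ̈ = (θ̇'−θ̇)/dt = (-0.338972996−-0.260655364)/0.014814 = -5.286731
  sinθ=0.232710, cosθ=0.972546
  F = (M+m)·ẍ + m·l·cosθ·θ̈ − m·l·sinθ·θ̇² = 13.673863 + -0.571329 − 0.001757 = 13.100777
step 4→5:
  ẍ = (ẋ'−ẋ)/dt = (-0.530348521−-0.433505341)/0.014814 = -6.537274
  θ̈ = (θ̇'−θ̇)/dt = (-0.190907456−-0.338972996)/0.014814 = 9.994974
  sinθ=0.228953, cosθ=0.973437
  F = (M+m)·ẍ + m·l·cosθ·θ̈ − m·l·sinθ·θ̇² = -12.715717 + 1.081132 − 0.002923 = -11.637509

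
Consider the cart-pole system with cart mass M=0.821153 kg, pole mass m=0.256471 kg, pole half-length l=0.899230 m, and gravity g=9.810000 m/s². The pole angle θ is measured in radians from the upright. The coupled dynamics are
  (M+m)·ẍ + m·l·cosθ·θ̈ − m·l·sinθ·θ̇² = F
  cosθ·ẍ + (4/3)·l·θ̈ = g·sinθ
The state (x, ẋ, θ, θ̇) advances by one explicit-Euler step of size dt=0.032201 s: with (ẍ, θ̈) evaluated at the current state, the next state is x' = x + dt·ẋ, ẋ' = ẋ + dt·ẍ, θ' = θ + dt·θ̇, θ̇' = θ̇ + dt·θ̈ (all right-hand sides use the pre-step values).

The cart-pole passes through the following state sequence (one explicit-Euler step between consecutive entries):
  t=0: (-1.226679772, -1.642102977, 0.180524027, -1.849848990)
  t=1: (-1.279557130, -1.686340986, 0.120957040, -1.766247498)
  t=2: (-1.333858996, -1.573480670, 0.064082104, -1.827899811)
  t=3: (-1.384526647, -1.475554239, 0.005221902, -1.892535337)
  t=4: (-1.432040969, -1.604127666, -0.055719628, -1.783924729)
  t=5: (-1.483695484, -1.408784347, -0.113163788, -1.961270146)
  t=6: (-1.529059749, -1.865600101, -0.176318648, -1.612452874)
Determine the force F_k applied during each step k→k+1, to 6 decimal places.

step 0→1:
  ẍ = (ẋ'−ẋ)/dt = (-1.686340986−-1.642102977)/0.032201 = -1.373809
  θ̈ = (θ̇'−θ̇)/dt = (-1.766247498−-1.849848990)/0.032201 = 2.596239
  sinθ=0.179545, cosθ=0.983750
  F = (M+m)·ẍ + m·l·cosθ·θ̈ − m·l·sinθ·θ̇² = -1.480449 + 0.589031 − 0.141695 = -1.033113
step 1→2:
  ẍ = (ẋ'−ẋ)/dt = (-1.573480670−-1.686340986)/0.032201 = 3.504870
  θ̈ = (θ̇'−θ̇)/dt = (-1.827899811−-1.766247498)/0.032201 = -1.914609
  sinθ=0.120662, cosθ=0.992694
  F = (M+m)·ẍ + m·l·cosθ·θ̈ − m·l·sinθ·θ̇² = 3.776932 + -0.438333 − 0.086813 = 3.251786
step 2→3:
  ẍ = (ẋ'−ẋ)/dt = (-1.475554239−-1.573480670)/0.032201 = 3.041099
  θ̈ = (θ̇'−θ̇)/dt = (-1.892535337−-1.827899811)/0.032201 = -2.007252
  sinθ=0.064038, cosθ=0.997947
  F = (M+m)·ẍ + m·l·cosθ·θ̈ − m·l·sinθ·θ̇² = 3.277161 + -0.461975 − 0.049346 = 2.765840
step 3→4:
  ẍ = (ẋ'−ẋ)/dt = (-1.604127666−-1.475554239)/0.032201 = -3.992840
  θ̈ = (θ̇'−θ̇)/dt = (-1.783924729−-1.892535337)/0.032201 = 3.372896
  sinθ=0.005222, cosθ=0.999986
  F = (M+m)·ẍ + m·l·cosθ·θ̈ − m·l·sinθ·θ̇² = -4.302780 + 0.777868 − 0.004313 = -3.529225
step 4→5:
  ẍ = (ẋ'−ẋ)/dt = (-1.408784347−-1.604127666)/0.032201 = 6.066374
  θ̈ = (θ̇'−θ̇)/dt = (-1.961270146−-1.783924729)/0.032201 = -5.507451
  sinθ=-0.055691, cosθ=0.998448
  F = (M+m)·ẍ + m·l·cosθ·θ̈ − m·l·sinθ·θ̇² = 6.537271 + -1.268192 − -0.040874 = 5.309952
step 5→6:
  ẍ = (ẋ'−ẋ)/dt = (-1.865600101−-1.408784347)/0.032201 = -14.186384
  θ̈ = (θ̇'−θ̇)/dt = (-1.612452874−-1.961270146)/0.032201 = 10.832498
  sinθ=-0.112922, cosθ=0.993604
  F = (M+m)·ẍ + m·l·cosθ·θ̈ − m·l·sinθ·θ̇² = -15.287588 + 2.482281 − -0.100176 = -12.705131

F_0 = -1.033113 N
F_1 = 3.251786 N
F_2 = 2.765840 N
F_3 = -3.529225 N
F_4 = 5.309952 N
F_5 = -12.705131 N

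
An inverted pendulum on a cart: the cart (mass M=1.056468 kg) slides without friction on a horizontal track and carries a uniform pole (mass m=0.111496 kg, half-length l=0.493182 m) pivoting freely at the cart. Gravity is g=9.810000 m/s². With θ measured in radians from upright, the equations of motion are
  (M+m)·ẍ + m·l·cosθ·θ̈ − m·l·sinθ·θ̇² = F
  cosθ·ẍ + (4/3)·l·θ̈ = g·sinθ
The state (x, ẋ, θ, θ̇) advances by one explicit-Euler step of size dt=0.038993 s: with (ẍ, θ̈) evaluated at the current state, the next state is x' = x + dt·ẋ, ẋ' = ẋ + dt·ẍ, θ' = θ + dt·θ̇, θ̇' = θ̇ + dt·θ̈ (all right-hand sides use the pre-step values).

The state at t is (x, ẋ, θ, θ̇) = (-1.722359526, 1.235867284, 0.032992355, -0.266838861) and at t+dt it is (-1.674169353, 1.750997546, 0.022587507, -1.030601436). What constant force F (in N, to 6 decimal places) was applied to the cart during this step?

ẍ = (ẋ'−ẋ)/dt = (1.750997546−1.235867284)/0.038993 = 13.210839
θ̈ = (θ̇'−θ̇)/dt = (-1.030601436−-0.266838861)/0.038993 = -19.587171
sinθ=0.032986, cosθ=0.999456
F = (M+m)·ẍ + m·l·cosθ·θ̈ − m·l·sinθ·θ̇² = 15.429785 + -1.076470 − 0.000129 = 14.353186

F = 14.353186 N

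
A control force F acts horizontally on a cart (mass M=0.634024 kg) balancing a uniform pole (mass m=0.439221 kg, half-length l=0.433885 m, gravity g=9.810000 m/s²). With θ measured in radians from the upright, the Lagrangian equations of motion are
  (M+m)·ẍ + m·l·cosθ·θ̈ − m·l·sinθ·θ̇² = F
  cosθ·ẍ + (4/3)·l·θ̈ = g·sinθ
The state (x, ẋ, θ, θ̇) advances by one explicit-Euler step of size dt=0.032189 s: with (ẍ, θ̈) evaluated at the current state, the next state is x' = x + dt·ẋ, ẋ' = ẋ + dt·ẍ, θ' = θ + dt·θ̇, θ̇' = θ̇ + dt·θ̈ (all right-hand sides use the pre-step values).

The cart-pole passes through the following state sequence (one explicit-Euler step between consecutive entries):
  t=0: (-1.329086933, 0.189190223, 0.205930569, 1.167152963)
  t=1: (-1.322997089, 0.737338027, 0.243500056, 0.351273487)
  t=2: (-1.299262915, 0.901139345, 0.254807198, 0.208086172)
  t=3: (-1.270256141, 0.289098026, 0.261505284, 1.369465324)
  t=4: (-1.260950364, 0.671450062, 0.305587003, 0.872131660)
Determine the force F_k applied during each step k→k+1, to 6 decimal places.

F_0 = 13.494985 N
F_1 = 4.633074 N
F_2 = -13.754940 N
F_3 = 9.811668 N

step 0→1:
  ẍ = (ẋ'−ẋ)/dt = (0.737338027−0.189190223)/0.032189 = 17.029041
  θ̈ = (θ̇'−θ̇)/dt = (0.351273487−1.167152963)/0.032189 = -25.346531
  sinθ=0.204478, cosθ=0.978871
  F = (M+m)·ẍ + m·l·cosθ·θ̈ − m·l·sinθ·θ̇² = 18.276333 + -4.728265 − 0.053084 = 13.494985
step 1→2:
  ẍ = (ẋ'−ẋ)/dt = (0.901139345−0.737338027)/0.032189 = 5.088736
  θ̈ = (θ̇'−θ̇)/dt = (0.208086172−0.351273487)/0.032189 = -4.448331
  sinθ=0.241101, cosθ=0.970500
  F = (M+m)·ẍ + m·l·cosθ·θ̈ − m·l·sinθ·θ̇² = 5.461460 + -0.822717 − 0.005670 = 4.633074
step 2→3:
  ẍ = (ẋ'−ẋ)/dt = (0.289098026−0.901139345)/0.032189 = -19.013990
  θ̈ = (θ̇'−θ̇)/dt = (1.369465324−0.208086172)/0.032189 = 36.080001
  sinθ=0.252059, cosθ=0.967712
  F = (M+m)·ẍ + m·l·cosθ·θ̈ − m·l·sinθ·θ̇² = -20.406670 + 6.653809 − 0.002080 = -13.754940
step 3→4:
  ẍ = (ẋ'−ẋ)/dt = (0.671450062−0.289098026)/0.032189 = 11.878345
  θ̈ = (θ̇'−θ̇)/dt = (0.872131660−1.369465324)/0.032189 = -15.450423
  sinθ=0.258535, cosθ=0.966002
  F = (M+m)·ẍ + m·l·cosθ·θ̈ − m·l·sinθ·θ̇² = 12.748374 + -2.844304 − 0.092402 = 9.811668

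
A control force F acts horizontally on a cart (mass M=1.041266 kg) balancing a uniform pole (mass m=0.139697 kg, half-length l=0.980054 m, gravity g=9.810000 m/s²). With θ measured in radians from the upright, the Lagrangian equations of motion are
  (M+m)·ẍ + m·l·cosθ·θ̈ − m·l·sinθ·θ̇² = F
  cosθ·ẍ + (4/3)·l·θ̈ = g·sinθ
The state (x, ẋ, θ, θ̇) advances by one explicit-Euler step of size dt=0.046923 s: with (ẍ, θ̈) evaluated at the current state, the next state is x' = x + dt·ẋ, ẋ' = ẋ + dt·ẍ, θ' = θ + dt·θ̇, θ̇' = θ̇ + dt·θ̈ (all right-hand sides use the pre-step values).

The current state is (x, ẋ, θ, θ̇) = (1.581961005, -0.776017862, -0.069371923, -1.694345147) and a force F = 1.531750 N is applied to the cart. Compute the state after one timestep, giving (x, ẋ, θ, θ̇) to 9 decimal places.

sinθ=-0.069316295, cosθ=0.997594733
temp = (F + m·l·θ̇²·sinθ)/(M+m) = (1.531750 + -0.027244334)/1.180963 = 1.273965117
θ̈ = (g·sinθ − cosθ·temp)/(l·(4/3 − m·cos²θ/(M+m))) = -1.637529039
ẍ = temp − m·l·θ̈·cosθ/(M+m) = 1.463349408
Euler: x'=1.581961005+0.046923·-0.776017862=1.545547919, ẋ'=-0.776017862+0.046923·1.463349408=-0.707353118
       θ'=-0.069371923+0.046923·-1.694345147=-0.148875680, θ̇'=-1.694345147+0.046923·-1.637529039=-1.771182922

(1.545547919, -0.707353118, -0.148875680, -1.771182922)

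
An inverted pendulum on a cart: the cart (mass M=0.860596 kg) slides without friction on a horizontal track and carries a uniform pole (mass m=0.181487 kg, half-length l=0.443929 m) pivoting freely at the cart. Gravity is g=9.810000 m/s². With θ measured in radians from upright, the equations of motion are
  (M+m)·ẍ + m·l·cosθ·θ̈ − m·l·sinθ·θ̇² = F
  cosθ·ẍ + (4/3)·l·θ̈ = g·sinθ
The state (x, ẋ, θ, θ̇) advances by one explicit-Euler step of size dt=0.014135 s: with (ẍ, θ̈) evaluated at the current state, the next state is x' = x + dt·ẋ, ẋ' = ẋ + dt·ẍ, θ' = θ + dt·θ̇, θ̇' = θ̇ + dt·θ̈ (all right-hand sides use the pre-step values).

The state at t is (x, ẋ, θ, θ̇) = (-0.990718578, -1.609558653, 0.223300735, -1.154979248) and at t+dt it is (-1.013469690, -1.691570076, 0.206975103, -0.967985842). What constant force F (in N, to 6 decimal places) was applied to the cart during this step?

ẍ = (ẋ'−ẋ)/dt = (-1.691570076−-1.609558653)/0.014135 = -5.802011
θ̈ = (θ̇'−θ̇)/dt = (-0.967985842−-1.154979248)/0.014135 = 13.229105
sinθ=0.221450, cosθ=0.975172
F = (M+m)·ẍ + m·l·cosθ·θ̈ − m·l·sinθ·θ̇² = -6.046177 + 1.039371 − 0.023800 = -5.030606

F = -5.030606 N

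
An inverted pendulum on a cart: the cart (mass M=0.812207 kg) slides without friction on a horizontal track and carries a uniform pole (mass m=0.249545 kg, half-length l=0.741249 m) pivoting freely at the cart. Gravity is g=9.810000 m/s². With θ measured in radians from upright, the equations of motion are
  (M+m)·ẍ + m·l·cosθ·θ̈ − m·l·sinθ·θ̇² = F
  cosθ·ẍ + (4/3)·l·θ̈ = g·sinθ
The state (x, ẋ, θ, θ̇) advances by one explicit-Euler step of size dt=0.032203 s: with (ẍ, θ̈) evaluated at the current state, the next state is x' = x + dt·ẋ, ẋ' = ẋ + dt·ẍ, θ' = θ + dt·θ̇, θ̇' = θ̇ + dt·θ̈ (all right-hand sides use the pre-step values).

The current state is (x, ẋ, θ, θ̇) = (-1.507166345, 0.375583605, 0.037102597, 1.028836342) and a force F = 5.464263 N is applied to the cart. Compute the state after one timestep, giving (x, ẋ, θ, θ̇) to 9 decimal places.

sinθ=0.037094085, cosθ=0.999311778
temp = (F + m·l·θ̇²·sinθ)/(M+m) = (5.464263 + 0.007262903)/1.061752 = 5.153299361
θ̈ = (g·sinθ − cosθ·temp)/(l·(4/3 − m·cos²θ/(M+m))) = -5.876871829
ẍ = temp − m·l·θ̈·cosθ/(M+m) = 6.176444229
Euler: x'=-1.507166345+0.032203·0.375583605=-1.495071426, ẋ'=0.375583605+0.032203·6.176444229=0.574483639
       θ'=0.037102597+0.032203·1.028836342=0.070234214, θ̇'=1.028836342+0.032203·-5.876871829=0.839583439

(-1.495071426, 0.574483639, 0.070234214, 0.839583439)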